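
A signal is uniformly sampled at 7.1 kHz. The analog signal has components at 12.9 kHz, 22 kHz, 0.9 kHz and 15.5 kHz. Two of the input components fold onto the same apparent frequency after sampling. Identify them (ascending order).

fs/2 = 3.55 kHz.
12.9 kHz mod fs = 5.8 kHz.
5.8 kHz > fs/2 = 3.55 kHz, folds to fs − 5.8 kHz = 1.3 kHz.
22 kHz mod fs = 0.7 kHz.
0.7 kHz ≤ fs/2 = 3.55 kHz, appears at 0.7 kHz.
0.9 kHz ≤ fs/2 = 3.55 kHz, passes unchanged.
15.5 kHz mod fs = 1.3 kHz.
1.3 kHz ≤ fs/2 = 3.55 kHz, appears at 1.3 kHz.
12.9 kHz and 15.5 kHz both map to 1.3 kHz.

12.9 kHz, 15.5 kHz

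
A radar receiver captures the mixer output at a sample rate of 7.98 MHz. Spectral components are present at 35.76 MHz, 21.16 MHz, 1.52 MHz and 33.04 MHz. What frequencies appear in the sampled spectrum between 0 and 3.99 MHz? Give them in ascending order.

1.12 MHz, 1.52 MHz, 2.78 MHz, 3.84 MHz

fs/2 = 3.99 MHz.
35.76 MHz mod fs = 3.84 MHz.
3.84 MHz ≤ fs/2 = 3.99 MHz, appears at 3.84 MHz.
21.16 MHz mod fs = 5.2 MHz.
5.2 MHz > fs/2 = 3.99 MHz, folds to fs − 5.2 MHz = 2.78 MHz.
1.52 MHz ≤ fs/2 = 3.99 MHz, passes unchanged.
33.04 MHz mod fs = 1.12 MHz.
1.12 MHz ≤ fs/2 = 3.99 MHz, appears at 1.12 MHz.
Distinct values: {1.12 MHz, 1.52 MHz, 2.78 MHz, 3.84 MHz}.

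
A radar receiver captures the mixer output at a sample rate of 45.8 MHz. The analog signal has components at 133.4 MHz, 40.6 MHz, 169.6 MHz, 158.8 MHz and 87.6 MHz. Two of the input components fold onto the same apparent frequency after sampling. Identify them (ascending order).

fs/2 = 22.9 MHz.
133.4 MHz mod fs = 41.8 MHz.
41.8 MHz > fs/2 = 22.9 MHz, folds to fs − 41.8 MHz = 4 MHz.
40.6 MHz > fs/2 = 22.9 MHz, folds to fs − 40.6 MHz = 5.2 MHz.
169.6 MHz mod fs = 32.2 MHz.
32.2 MHz > fs/2 = 22.9 MHz, folds to fs − 32.2 MHz = 13.6 MHz.
158.8 MHz mod fs = 21.4 MHz.
21.4 MHz ≤ fs/2 = 22.9 MHz, appears at 21.4 MHz.
87.6 MHz mod fs = 41.8 MHz.
41.8 MHz > fs/2 = 22.9 MHz, folds to fs − 41.8 MHz = 4 MHz.
87.6 MHz and 133.4 MHz both map to 4 MHz.

87.6 MHz, 133.4 MHz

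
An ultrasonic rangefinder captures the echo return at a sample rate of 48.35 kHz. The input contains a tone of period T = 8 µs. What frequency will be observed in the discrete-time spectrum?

20.05 kHz

T = 8 µs → f = 1/T = 125 kHz.
125 kHz mod fs = 28.3 kHz.
28.3 kHz > fs/2 = 24.175 kHz, folds to fs − 28.3 kHz = 20.05 kHz.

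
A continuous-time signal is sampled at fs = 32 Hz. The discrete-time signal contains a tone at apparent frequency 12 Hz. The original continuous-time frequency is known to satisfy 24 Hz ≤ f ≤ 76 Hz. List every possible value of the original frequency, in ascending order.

Frequencies that alias to 12 Hz are k·fs ± 12 Hz for integer k ≥ 0.
k=0: 12 Hz.
k=1: 20 Hz, 44 Hz.
k=2: 52 Hz, 76 Hz.
k=3: 84 Hz, 108 Hz.
Within [24 Hz, 76 Hz]: 44 Hz, 52 Hz, 76 Hz.

44 Hz, 52 Hz, 76 Hz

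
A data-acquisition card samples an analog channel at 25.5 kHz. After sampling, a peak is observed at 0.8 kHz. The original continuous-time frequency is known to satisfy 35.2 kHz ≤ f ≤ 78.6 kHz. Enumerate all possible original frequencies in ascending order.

50.2 kHz, 51.8 kHz, 75.7 kHz, 77.3 kHz

Frequencies that alias to 0.8 kHz are k·fs ± 0.8 kHz for integer k ≥ 0.
k=0: 0.8 kHz.
k=1: 24.7 kHz, 26.3 kHz.
k=2: 50.2 kHz, 51.8 kHz.
k=3: 75.7 kHz, 77.3 kHz.
k=4: 101.2 kHz, 102.8 kHz.
Within [35.2 kHz, 78.6 kHz]: 50.2 kHz, 51.8 kHz, 75.7 kHz, 77.3 kHz.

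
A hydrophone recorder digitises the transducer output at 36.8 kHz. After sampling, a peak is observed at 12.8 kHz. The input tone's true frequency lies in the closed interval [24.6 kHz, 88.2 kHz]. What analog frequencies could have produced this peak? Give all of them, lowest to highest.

Frequencies that alias to 12.8 kHz are k·fs ± 12.8 kHz for integer k ≥ 0.
k=0: 12.8 kHz.
k=1: 24 kHz, 49.6 kHz.
k=2: 60.8 kHz, 86.4 kHz.
k=3: 97.6 kHz, 123.2 kHz.
Within [24.6 kHz, 88.2 kHz]: 49.6 kHz, 60.8 kHz, 86.4 kHz.

49.6 kHz, 60.8 kHz, 86.4 kHz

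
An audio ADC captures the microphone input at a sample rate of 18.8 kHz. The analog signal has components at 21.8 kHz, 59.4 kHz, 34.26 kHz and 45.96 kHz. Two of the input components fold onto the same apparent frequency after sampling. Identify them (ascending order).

fs/2 = 9.4 kHz.
21.8 kHz mod fs = 3 kHz.
3 kHz ≤ fs/2 = 9.4 kHz, appears at 3 kHz.
59.4 kHz mod fs = 3 kHz.
3 kHz ≤ fs/2 = 9.4 kHz, appears at 3 kHz.
34.26 kHz mod fs = 15.46 kHz.
15.46 kHz > fs/2 = 9.4 kHz, folds to fs − 15.46 kHz = 3.34 kHz.
45.96 kHz mod fs = 8.36 kHz.
8.36 kHz ≤ fs/2 = 9.4 kHz, appears at 8.36 kHz.
21.8 kHz and 59.4 kHz both map to 3 kHz.

21.8 kHz, 59.4 kHz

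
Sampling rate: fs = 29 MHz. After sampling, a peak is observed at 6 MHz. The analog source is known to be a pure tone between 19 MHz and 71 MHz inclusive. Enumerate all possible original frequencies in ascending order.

23 MHz, 35 MHz, 52 MHz, 64 MHz

Frequencies that alias to 6 MHz are k·fs ± 6 MHz for integer k ≥ 0.
k=0: 6 MHz.
k=1: 23 MHz, 35 MHz.
k=2: 52 MHz, 64 MHz.
k=3: 81 MHz, 93 MHz.
Within [19 MHz, 71 MHz]: 23 MHz, 35 MHz, 52 MHz, 64 MHz.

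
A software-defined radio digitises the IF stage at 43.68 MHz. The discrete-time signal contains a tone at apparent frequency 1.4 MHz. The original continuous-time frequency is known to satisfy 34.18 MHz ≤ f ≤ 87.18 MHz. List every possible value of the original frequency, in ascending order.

42.28 MHz, 45.08 MHz, 85.96 MHz

Frequencies that alias to 1.4 MHz are k·fs ± 1.4 MHz for integer k ≥ 0.
k=0: 1.4 MHz.
k=1: 42.28 MHz, 45.08 MHz.
k=2: 85.96 MHz, 88.76 MHz.
k=3: 129.64 MHz, 132.44 MHz.
Within [34.18 MHz, 87.18 MHz]: 42.28 MHz, 45.08 MHz, 85.96 MHz.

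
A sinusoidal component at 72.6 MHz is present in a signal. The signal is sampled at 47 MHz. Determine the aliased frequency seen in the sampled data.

72.6 MHz mod fs = 25.6 MHz.
25.6 MHz > fs/2 = 23.5 MHz, folds to fs − 25.6 MHz = 21.4 MHz.

21.4 MHz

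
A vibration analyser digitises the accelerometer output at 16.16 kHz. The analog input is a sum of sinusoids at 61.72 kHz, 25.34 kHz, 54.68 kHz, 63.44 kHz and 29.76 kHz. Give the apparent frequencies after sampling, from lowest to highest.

1.2 kHz, 2.56 kHz, 2.92 kHz, 6.2 kHz, 6.98 kHz

fs/2 = 8.08 kHz.
61.72 kHz mod fs = 13.24 kHz.
13.24 kHz > fs/2 = 8.08 kHz, folds to fs − 13.24 kHz = 2.92 kHz.
25.34 kHz mod fs = 9.18 kHz.
9.18 kHz > fs/2 = 8.08 kHz, folds to fs − 9.18 kHz = 6.98 kHz.
54.68 kHz mod fs = 6.2 kHz.
6.2 kHz ≤ fs/2 = 8.08 kHz, appears at 6.2 kHz.
63.44 kHz mod fs = 14.96 kHz.
14.96 kHz > fs/2 = 8.08 kHz, folds to fs − 14.96 kHz = 1.2 kHz.
29.76 kHz mod fs = 13.6 kHz.
13.6 kHz > fs/2 = 8.08 kHz, folds to fs − 13.6 kHz = 2.56 kHz.
Distinct values: {1.2 kHz, 2.56 kHz, 2.92 kHz, 6.2 kHz, 6.98 kHz}.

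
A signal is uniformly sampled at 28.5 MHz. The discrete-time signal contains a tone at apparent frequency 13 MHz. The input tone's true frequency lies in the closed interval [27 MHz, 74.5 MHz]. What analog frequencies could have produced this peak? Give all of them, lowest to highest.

Frequencies that alias to 13 MHz are k·fs ± 13 MHz for integer k ≥ 0.
k=0: 13 MHz.
k=1: 15.5 MHz, 41.5 MHz.
k=2: 44 MHz, 70 MHz.
k=3: 72.5 MHz, 98.5 MHz.
k=4: 101 MHz, 127 MHz.
Within [27 MHz, 74.5 MHz]: 41.5 MHz, 44 MHz, 70 MHz, 72.5 MHz.

41.5 MHz, 44 MHz, 70 MHz, 72.5 MHz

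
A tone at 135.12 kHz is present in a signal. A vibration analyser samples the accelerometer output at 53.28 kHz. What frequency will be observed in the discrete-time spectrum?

24.72 kHz

135.12 kHz mod fs = 28.56 kHz.
28.56 kHz > fs/2 = 26.64 kHz, folds to fs − 28.56 kHz = 24.72 kHz.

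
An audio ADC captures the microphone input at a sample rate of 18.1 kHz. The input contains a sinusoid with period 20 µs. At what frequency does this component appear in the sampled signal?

4.3 kHz

T = 20 µs → f = 1/T = 50 kHz.
50 kHz mod fs = 13.8 kHz.
13.8 kHz > fs/2 = 9.05 kHz, folds to fs − 13.8 kHz = 4.3 kHz.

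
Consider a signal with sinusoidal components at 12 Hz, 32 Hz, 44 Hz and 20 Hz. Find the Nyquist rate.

Highest-frequency component: 44 Hz.
Nyquist rate = 2 × 44 Hz = 88 Hz.

88 Hz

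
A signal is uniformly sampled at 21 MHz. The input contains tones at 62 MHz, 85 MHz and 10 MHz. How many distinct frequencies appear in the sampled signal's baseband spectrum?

fs/2 = 10.5 MHz.
62 MHz mod fs = 20 MHz.
20 MHz > fs/2 = 10.5 MHz, folds to fs − 20 MHz = 1 MHz.
85 MHz mod fs = 1 MHz.
1 MHz ≤ fs/2 = 10.5 MHz, appears at 1 MHz.
10 MHz ≤ fs/2 = 10.5 MHz, passes unchanged.
Distinct values: {1 MHz, 10 MHz} → 2.

2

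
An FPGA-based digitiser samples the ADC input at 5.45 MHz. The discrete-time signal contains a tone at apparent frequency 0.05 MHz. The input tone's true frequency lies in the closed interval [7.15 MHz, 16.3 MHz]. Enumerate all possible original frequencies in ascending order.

Frequencies that alias to 0.05 MHz are k·fs ± 0.05 MHz for integer k ≥ 0.
k=0: 0.05 MHz.
k=1: 5.4 MHz, 5.5 MHz.
k=2: 10.85 MHz, 10.95 MHz.
k=3: 16.3 MHz, 16.4 MHz.
k=4: 21.75 MHz, 21.85 MHz.
Within [7.15 MHz, 16.3 MHz]: 10.85 MHz, 10.95 MHz, 16.3 MHz.

10.85 MHz, 10.95 MHz, 16.3 MHz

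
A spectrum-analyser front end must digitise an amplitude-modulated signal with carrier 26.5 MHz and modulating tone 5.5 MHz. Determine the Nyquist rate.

64 MHz

AM sidebands sit at fc ± fm = 21 MHz and 32 MHz.
Highest-frequency component: 32 MHz.
Nyquist rate = 2 × 32 MHz = 64 MHz.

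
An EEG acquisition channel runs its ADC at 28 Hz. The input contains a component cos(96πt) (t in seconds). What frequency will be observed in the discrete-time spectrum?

ω = 96π rad/s → f = ω/(2π) = 48 Hz.
48 Hz mod fs = 20 Hz.
20 Hz > fs/2 = 14 Hz, folds to fs − 20 Hz = 8 Hz.

8 Hz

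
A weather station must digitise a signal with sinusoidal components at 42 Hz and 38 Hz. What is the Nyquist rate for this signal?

Highest-frequency component: 42 Hz.
Nyquist rate = 2 × 42 Hz = 84 Hz.

84 Hz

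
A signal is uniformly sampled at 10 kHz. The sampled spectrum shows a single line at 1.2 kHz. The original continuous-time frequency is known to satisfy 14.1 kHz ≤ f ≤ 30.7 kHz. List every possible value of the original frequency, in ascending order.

Frequencies that alias to 1.2 kHz are k·fs ± 1.2 kHz for integer k ≥ 0.
k=0: 1.2 kHz.
k=1: 8.8 kHz, 11.2 kHz.
k=2: 18.8 kHz, 21.2 kHz.
k=3: 28.8 kHz, 31.2 kHz.
k=4: 38.8 kHz, 41.2 kHz.
Within [14.1 kHz, 30.7 kHz]: 18.8 kHz, 21.2 kHz, 28.8 kHz.

18.8 kHz, 21.2 kHz, 28.8 kHz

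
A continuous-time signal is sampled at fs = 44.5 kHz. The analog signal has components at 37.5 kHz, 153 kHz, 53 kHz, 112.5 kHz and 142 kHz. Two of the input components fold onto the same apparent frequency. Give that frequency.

8.5 kHz

fs/2 = 22.25 kHz.
37.5 kHz > fs/2 = 22.25 kHz, folds to fs − 37.5 kHz = 7 kHz.
153 kHz mod fs = 19.5 kHz.
19.5 kHz ≤ fs/2 = 22.25 kHz, appears at 19.5 kHz.
53 kHz mod fs = 8.5 kHz.
8.5 kHz ≤ fs/2 = 22.25 kHz, appears at 8.5 kHz.
112.5 kHz mod fs = 23.5 kHz.
23.5 kHz > fs/2 = 22.25 kHz, folds to fs − 23.5 kHz = 21 kHz.
142 kHz mod fs = 8.5 kHz.
8.5 kHz ≤ fs/2 = 22.25 kHz, appears at 8.5 kHz.
53 kHz and 142 kHz both map to 8.5 kHz.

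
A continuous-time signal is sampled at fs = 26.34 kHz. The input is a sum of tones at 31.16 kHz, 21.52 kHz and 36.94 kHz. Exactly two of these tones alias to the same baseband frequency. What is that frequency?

4.82 kHz

fs/2 = 13.17 kHz.
31.16 kHz mod fs = 4.82 kHz.
4.82 kHz ≤ fs/2 = 13.17 kHz, appears at 4.82 kHz.
21.52 kHz > fs/2 = 13.17 kHz, folds to fs − 21.52 kHz = 4.82 kHz.
36.94 kHz mod fs = 10.6 kHz.
10.6 kHz ≤ fs/2 = 13.17 kHz, appears at 10.6 kHz.
21.52 kHz and 31.16 kHz both map to 4.82 kHz.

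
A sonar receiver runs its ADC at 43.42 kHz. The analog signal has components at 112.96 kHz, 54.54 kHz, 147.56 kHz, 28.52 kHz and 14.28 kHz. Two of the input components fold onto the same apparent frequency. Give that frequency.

fs/2 = 21.71 kHz.
112.96 kHz mod fs = 26.12 kHz.
26.12 kHz > fs/2 = 21.71 kHz, folds to fs − 26.12 kHz = 17.3 kHz.
54.54 kHz mod fs = 11.12 kHz.
11.12 kHz ≤ fs/2 = 21.71 kHz, appears at 11.12 kHz.
147.56 kHz mod fs = 17.3 kHz.
17.3 kHz ≤ fs/2 = 21.71 kHz, appears at 17.3 kHz.
28.52 kHz > fs/2 = 21.71 kHz, folds to fs − 28.52 kHz = 14.9 kHz.
14.28 kHz ≤ fs/2 = 21.71 kHz, passes unchanged.
112.96 kHz and 147.56 kHz both map to 17.3 kHz.

17.3 kHz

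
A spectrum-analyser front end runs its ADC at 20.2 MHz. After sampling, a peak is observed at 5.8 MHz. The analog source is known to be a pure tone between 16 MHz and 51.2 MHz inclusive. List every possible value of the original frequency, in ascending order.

Frequencies that alias to 5.8 MHz are k·fs ± 5.8 MHz for integer k ≥ 0.
k=0: 5.8 MHz.
k=1: 14.4 MHz, 26 MHz.
k=2: 34.6 MHz, 46.2 MHz.
k=3: 54.8 MHz, 66.4 MHz.
Within [16 MHz, 51.2 MHz]: 26 MHz, 34.6 MHz, 46.2 MHz.

26 MHz, 34.6 MHz, 46.2 MHz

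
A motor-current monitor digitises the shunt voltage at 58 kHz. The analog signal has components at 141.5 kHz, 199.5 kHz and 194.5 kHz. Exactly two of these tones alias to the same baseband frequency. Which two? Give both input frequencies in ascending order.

141.5 kHz, 199.5 kHz

fs/2 = 29 kHz.
141.5 kHz mod fs = 25.5 kHz.
25.5 kHz ≤ fs/2 = 29 kHz, appears at 25.5 kHz.
199.5 kHz mod fs = 25.5 kHz.
25.5 kHz ≤ fs/2 = 29 kHz, appears at 25.5 kHz.
194.5 kHz mod fs = 20.5 kHz.
20.5 kHz ≤ fs/2 = 29 kHz, appears at 20.5 kHz.
141.5 kHz and 199.5 kHz both map to 25.5 kHz.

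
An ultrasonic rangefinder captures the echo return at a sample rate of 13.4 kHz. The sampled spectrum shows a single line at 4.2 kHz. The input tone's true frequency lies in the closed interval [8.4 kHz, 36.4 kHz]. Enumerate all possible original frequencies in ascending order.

Frequencies that alias to 4.2 kHz are k·fs ± 4.2 kHz for integer k ≥ 0.
k=0: 4.2 kHz.
k=1: 9.2 kHz, 17.6 kHz.
k=2: 22.6 kHz, 31 kHz.
k=3: 36 kHz, 44.4 kHz.
k=4: 49.4 kHz, 57.8 kHz.
Within [8.4 kHz, 36.4 kHz]: 9.2 kHz, 17.6 kHz, 22.6 kHz, 31 kHz, 36 kHz.

9.2 kHz, 17.6 kHz, 22.6 kHz, 31 kHz, 36 kHz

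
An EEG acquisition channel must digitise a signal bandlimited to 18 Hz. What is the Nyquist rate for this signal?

Nyquist rate = 2 × 18 Hz = 36 Hz.

36 Hz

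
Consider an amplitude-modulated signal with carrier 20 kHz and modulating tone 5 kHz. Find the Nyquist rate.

AM sidebands sit at fc ± fm = 15 kHz and 25 kHz.
Highest-frequency component: 25 kHz.
Nyquist rate = 2 × 25 kHz = 50 kHz.

50 kHz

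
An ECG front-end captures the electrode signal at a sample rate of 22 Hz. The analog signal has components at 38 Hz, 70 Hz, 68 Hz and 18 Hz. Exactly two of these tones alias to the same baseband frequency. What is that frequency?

fs/2 = 11 Hz.
38 Hz mod fs = 16 Hz.
16 Hz > fs/2 = 11 Hz, folds to fs − 16 Hz = 6 Hz.
70 Hz mod fs = 4 Hz.
4 Hz ≤ fs/2 = 11 Hz, appears at 4 Hz.
68 Hz mod fs = 2 Hz.
2 Hz ≤ fs/2 = 11 Hz, appears at 2 Hz.
18 Hz > fs/2 = 11 Hz, folds to fs − 18 Hz = 4 Hz.
18 Hz and 70 Hz both map to 4 Hz.

4 Hz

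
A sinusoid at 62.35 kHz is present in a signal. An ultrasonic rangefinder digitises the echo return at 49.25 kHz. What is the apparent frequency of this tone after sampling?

13.1 kHz

62.35 kHz mod fs = 13.1 kHz.
13.1 kHz ≤ fs/2 = 24.625 kHz, appears at 13.1 kHz.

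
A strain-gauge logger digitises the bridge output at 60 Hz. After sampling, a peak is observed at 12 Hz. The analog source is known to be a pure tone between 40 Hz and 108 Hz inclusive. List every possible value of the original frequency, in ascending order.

48 Hz, 72 Hz, 108 Hz

Frequencies that alias to 12 Hz are k·fs ± 12 Hz for integer k ≥ 0.
k=0: 12 Hz.
k=1: 48 Hz, 72 Hz.
k=2: 108 Hz, 132 Hz.
k=3: 168 Hz, 192 Hz.
Within [40 Hz, 108 Hz]: 48 Hz, 72 Hz, 108 Hz.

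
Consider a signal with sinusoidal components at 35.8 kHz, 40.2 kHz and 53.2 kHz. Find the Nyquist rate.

106.4 kHz

Highest-frequency component: 53.2 kHz.
Nyquist rate = 2 × 53.2 kHz = 106.4 kHz.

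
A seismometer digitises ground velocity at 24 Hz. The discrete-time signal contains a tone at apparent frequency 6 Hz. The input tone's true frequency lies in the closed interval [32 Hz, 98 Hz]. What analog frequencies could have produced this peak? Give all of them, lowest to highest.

Frequencies that alias to 6 Hz are k·fs ± 6 Hz for integer k ≥ 0.
k=0: 6 Hz.
k=1: 18 Hz, 30 Hz.
k=2: 42 Hz, 54 Hz.
k=3: 66 Hz, 78 Hz.
k=4: 90 Hz, 102 Hz.
k=5: 114 Hz, 126 Hz.
Within [32 Hz, 98 Hz]: 42 Hz, 54 Hz, 66 Hz, 78 Hz, 90 Hz.

42 Hz, 54 Hz, 66 Hz, 78 Hz, 90 Hz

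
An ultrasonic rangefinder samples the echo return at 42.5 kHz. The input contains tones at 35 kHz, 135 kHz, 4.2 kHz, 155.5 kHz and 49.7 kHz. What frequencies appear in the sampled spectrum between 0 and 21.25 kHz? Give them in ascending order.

4.2 kHz, 7.2 kHz, 7.5 kHz, 14.5 kHz

fs/2 = 21.25 kHz.
35 kHz > fs/2 = 21.25 kHz, folds to fs − 35 kHz = 7.5 kHz.
135 kHz mod fs = 7.5 kHz.
7.5 kHz ≤ fs/2 = 21.25 kHz, appears at 7.5 kHz.
4.2 kHz ≤ fs/2 = 21.25 kHz, passes unchanged.
155.5 kHz mod fs = 28 kHz.
28 kHz > fs/2 = 21.25 kHz, folds to fs − 28 kHz = 14.5 kHz.
49.7 kHz mod fs = 7.2 kHz.
7.2 kHz ≤ fs/2 = 21.25 kHz, appears at 7.2 kHz.
Distinct values: {4.2 kHz, 7.2 kHz, 7.5 kHz, 14.5 kHz}.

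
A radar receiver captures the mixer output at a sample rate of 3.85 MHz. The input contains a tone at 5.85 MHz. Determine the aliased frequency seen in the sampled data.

5.85 MHz mod fs = 2 MHz.
2 MHz > fs/2 = 1.925 MHz, folds to fs − 2 MHz = 1.85 MHz.

1.85 MHz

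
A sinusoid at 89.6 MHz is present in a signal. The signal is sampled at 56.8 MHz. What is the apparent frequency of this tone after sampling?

24 MHz

89.6 MHz mod fs = 32.8 MHz.
32.8 MHz > fs/2 = 28.4 MHz, folds to fs − 32.8 MHz = 24 MHz.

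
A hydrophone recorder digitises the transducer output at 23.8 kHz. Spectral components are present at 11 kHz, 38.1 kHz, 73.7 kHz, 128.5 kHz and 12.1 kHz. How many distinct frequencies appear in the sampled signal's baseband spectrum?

fs/2 = 11.9 kHz.
11 kHz ≤ fs/2 = 11.9 kHz, passes unchanged.
38.1 kHz mod fs = 14.3 kHz.
14.3 kHz > fs/2 = 11.9 kHz, folds to fs − 14.3 kHz = 9.5 kHz.
73.7 kHz mod fs = 2.3 kHz.
2.3 kHz ≤ fs/2 = 11.9 kHz, appears at 2.3 kHz.
128.5 kHz mod fs = 9.5 kHz.
9.5 kHz ≤ fs/2 = 11.9 kHz, appears at 9.5 kHz.
12.1 kHz > fs/2 = 11.9 kHz, folds to fs − 12.1 kHz = 11.7 kHz.
Distinct values: {2.3 kHz, 9.5 kHz, 11 kHz, 11.7 kHz} → 4.

4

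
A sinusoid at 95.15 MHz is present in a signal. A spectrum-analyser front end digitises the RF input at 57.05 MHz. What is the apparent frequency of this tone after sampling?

18.95 MHz

95.15 MHz mod fs = 38.1 MHz.
38.1 MHz > fs/2 = 28.525 MHz, folds to fs − 38.1 MHz = 18.95 MHz.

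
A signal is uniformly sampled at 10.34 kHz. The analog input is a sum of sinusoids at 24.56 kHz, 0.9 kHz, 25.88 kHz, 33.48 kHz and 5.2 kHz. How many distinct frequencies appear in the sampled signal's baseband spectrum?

fs/2 = 5.17 kHz.
24.56 kHz mod fs = 3.88 kHz.
3.88 kHz ≤ fs/2 = 5.17 kHz, appears at 3.88 kHz.
0.9 kHz ≤ fs/2 = 5.17 kHz, passes unchanged.
25.88 kHz mod fs = 5.2 kHz.
5.2 kHz > fs/2 = 5.17 kHz, folds to fs − 5.2 kHz = 5.14 kHz.
33.48 kHz mod fs = 2.46 kHz.
2.46 kHz ≤ fs/2 = 5.17 kHz, appears at 2.46 kHz.
5.2 kHz > fs/2 = 5.17 kHz, folds to fs − 5.2 kHz = 5.14 kHz.
Distinct values: {0.9 kHz, 2.46 kHz, 3.88 kHz, 5.14 kHz} → 4.

4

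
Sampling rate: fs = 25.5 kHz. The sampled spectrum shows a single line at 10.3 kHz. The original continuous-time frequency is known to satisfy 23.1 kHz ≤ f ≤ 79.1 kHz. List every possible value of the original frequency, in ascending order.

Frequencies that alias to 10.3 kHz are k·fs ± 10.3 kHz for integer k ≥ 0.
k=0: 10.3 kHz.
k=1: 15.2 kHz, 35.8 kHz.
k=2: 40.7 kHz, 61.3 kHz.
k=3: 66.2 kHz, 86.8 kHz.
k=4: 91.7 kHz, 112.3 kHz.
Within [23.1 kHz, 79.1 kHz]: 35.8 kHz, 40.7 kHz, 61.3 kHz, 66.2 kHz.

35.8 kHz, 40.7 kHz, 61.3 kHz, 66.2 kHz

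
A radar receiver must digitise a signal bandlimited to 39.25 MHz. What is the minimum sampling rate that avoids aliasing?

78.5 MHz

Nyquist rate = 2 × 39.25 MHz = 78.5 MHz.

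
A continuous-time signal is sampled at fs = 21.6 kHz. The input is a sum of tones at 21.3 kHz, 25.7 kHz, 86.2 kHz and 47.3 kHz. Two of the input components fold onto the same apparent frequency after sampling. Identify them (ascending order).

fs/2 = 10.8 kHz.
21.3 kHz > fs/2 = 10.8 kHz, folds to fs − 21.3 kHz = 0.3 kHz.
25.7 kHz mod fs = 4.1 kHz.
4.1 kHz ≤ fs/2 = 10.8 kHz, appears at 4.1 kHz.
86.2 kHz mod fs = 21.4 kHz.
21.4 kHz > fs/2 = 10.8 kHz, folds to fs − 21.4 kHz = 0.2 kHz.
47.3 kHz mod fs = 4.1 kHz.
4.1 kHz ≤ fs/2 = 10.8 kHz, appears at 4.1 kHz.
25.7 kHz and 47.3 kHz both map to 4.1 kHz.

25.7 kHz, 47.3 kHz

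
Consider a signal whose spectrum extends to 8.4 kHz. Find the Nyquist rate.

16.8 kHz

Nyquist rate = 2 × 8.4 kHz = 16.8 kHz.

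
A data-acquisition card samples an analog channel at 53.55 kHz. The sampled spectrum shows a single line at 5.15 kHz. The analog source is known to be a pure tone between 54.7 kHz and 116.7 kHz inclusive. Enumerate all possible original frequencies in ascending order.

Frequencies that alias to 5.15 kHz are k·fs ± 5.15 kHz for integer k ≥ 0.
k=0: 5.15 kHz.
k=1: 48.4 kHz, 58.7 kHz.
k=2: 101.95 kHz, 112.25 kHz.
k=3: 155.5 kHz, 165.8 kHz.
Within [54.7 kHz, 116.7 kHz]: 58.7 kHz, 101.95 kHz, 112.25 kHz.

58.7 kHz, 101.95 kHz, 112.25 kHz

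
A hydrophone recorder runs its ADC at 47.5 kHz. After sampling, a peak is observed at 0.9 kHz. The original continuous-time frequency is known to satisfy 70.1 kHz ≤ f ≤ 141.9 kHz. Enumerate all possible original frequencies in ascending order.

Frequencies that alias to 0.9 kHz are k·fs ± 0.9 kHz for integer k ≥ 0.
k=0: 0.9 kHz.
k=1: 46.6 kHz, 48.4 kHz.
k=2: 94.1 kHz, 95.9 kHz.
k=3: 141.6 kHz, 143.4 kHz.
k=4: 189.1 kHz, 190.9 kHz.
Within [70.1 kHz, 141.9 kHz]: 94.1 kHz, 95.9 kHz, 141.6 kHz.

94.1 kHz, 95.9 kHz, 141.6 kHz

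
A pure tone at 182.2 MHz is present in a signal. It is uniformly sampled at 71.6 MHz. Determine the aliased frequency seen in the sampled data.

32.6 MHz

182.2 MHz mod fs = 39 MHz.
39 MHz > fs/2 = 35.8 MHz, folds to fs − 39 MHz = 32.6 MHz.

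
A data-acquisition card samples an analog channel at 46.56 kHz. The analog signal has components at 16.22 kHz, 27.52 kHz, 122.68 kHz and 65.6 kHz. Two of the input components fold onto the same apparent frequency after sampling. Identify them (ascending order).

27.52 kHz, 65.6 kHz

fs/2 = 23.28 kHz.
16.22 kHz ≤ fs/2 = 23.28 kHz, passes unchanged.
27.52 kHz > fs/2 = 23.28 kHz, folds to fs − 27.52 kHz = 19.04 kHz.
122.68 kHz mod fs = 29.56 kHz.
29.56 kHz > fs/2 = 23.28 kHz, folds to fs − 29.56 kHz = 17 kHz.
65.6 kHz mod fs = 19.04 kHz.
19.04 kHz ≤ fs/2 = 23.28 kHz, appears at 19.04 kHz.
27.52 kHz and 65.6 kHz both map to 19.04 kHz.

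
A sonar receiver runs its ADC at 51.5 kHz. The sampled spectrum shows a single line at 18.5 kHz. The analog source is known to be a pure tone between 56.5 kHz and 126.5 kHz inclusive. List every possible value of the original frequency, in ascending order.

70 kHz, 84.5 kHz, 121.5 kHz

Frequencies that alias to 18.5 kHz are k·fs ± 18.5 kHz for integer k ≥ 0.
k=0: 18.5 kHz.
k=1: 33 kHz, 70 kHz.
k=2: 84.5 kHz, 121.5 kHz.
k=3: 136 kHz, 173 kHz.
Within [56.5 kHz, 126.5 kHz]: 70 kHz, 84.5 kHz, 121.5 kHz.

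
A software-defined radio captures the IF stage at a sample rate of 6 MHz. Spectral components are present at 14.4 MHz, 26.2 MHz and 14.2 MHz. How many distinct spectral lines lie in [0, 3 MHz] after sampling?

2

fs/2 = 3 MHz.
14.4 MHz mod fs = 2.4 MHz.
2.4 MHz ≤ fs/2 = 3 MHz, appears at 2.4 MHz.
26.2 MHz mod fs = 2.2 MHz.
2.2 MHz ≤ fs/2 = 3 MHz, appears at 2.2 MHz.
14.2 MHz mod fs = 2.2 MHz.
2.2 MHz ≤ fs/2 = 3 MHz, appears at 2.2 MHz.
Distinct values: {2.2 MHz, 2.4 MHz} → 2.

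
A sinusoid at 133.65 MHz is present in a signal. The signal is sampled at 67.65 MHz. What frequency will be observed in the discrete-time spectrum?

1.65 MHz

133.65 MHz mod fs = 66 MHz.
66 MHz > fs/2 = 33.825 MHz, folds to fs − 66 MHz = 1.65 MHz.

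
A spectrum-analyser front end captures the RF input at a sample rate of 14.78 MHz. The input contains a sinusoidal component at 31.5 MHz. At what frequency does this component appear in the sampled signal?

31.5 MHz mod fs = 1.94 MHz.
1.94 MHz ≤ fs/2 = 7.39 MHz, appears at 1.94 MHz.

1.94 MHz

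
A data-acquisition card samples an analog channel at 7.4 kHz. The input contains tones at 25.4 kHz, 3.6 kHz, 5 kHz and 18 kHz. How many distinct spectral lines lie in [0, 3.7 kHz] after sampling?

3

fs/2 = 3.7 kHz.
25.4 kHz mod fs = 3.2 kHz.
3.2 kHz ≤ fs/2 = 3.7 kHz, appears at 3.2 kHz.
3.6 kHz ≤ fs/2 = 3.7 kHz, passes unchanged.
5 kHz > fs/2 = 3.7 kHz, folds to fs − 5 kHz = 2.4 kHz.
18 kHz mod fs = 3.2 kHz.
3.2 kHz ≤ fs/2 = 3.7 kHz, appears at 3.2 kHz.
Distinct values: {2.4 kHz, 3.2 kHz, 3.6 kHz} → 3.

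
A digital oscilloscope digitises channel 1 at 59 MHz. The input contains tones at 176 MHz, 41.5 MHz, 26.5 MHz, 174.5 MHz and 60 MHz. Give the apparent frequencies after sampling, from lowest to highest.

1 MHz, 2.5 MHz, 17.5 MHz, 26.5 MHz

fs/2 = 29.5 MHz.
176 MHz mod fs = 58 MHz.
58 MHz > fs/2 = 29.5 MHz, folds to fs − 58 MHz = 1 MHz.
41.5 MHz > fs/2 = 29.5 MHz, folds to fs − 41.5 MHz = 17.5 MHz.
26.5 MHz ≤ fs/2 = 29.5 MHz, passes unchanged.
174.5 MHz mod fs = 56.5 MHz.
56.5 MHz > fs/2 = 29.5 MHz, folds to fs − 56.5 MHz = 2.5 MHz.
60 MHz mod fs = 1 MHz.
1 MHz ≤ fs/2 = 29.5 MHz, appears at 1 MHz.
Distinct values: {1 MHz, 2.5 MHz, 17.5 MHz, 26.5 MHz}.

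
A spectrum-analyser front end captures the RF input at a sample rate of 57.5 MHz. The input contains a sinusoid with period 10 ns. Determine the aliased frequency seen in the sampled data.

T = 10 ns → f = 1/T = 100 MHz.
100 MHz mod fs = 42.5 MHz.
42.5 MHz > fs/2 = 28.75 MHz, folds to fs − 42.5 MHz = 15 MHz.

15 MHz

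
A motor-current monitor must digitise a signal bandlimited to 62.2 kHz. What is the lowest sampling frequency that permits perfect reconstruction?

Nyquist rate = 2 × 62.2 kHz = 124.4 kHz.

124.4 kHz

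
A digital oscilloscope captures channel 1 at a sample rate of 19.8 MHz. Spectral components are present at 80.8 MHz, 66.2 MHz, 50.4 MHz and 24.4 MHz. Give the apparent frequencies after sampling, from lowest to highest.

1.6 MHz, 4.6 MHz, 6.8 MHz, 9 MHz

fs/2 = 9.9 MHz.
80.8 MHz mod fs = 1.6 MHz.
1.6 MHz ≤ fs/2 = 9.9 MHz, appears at 1.6 MHz.
66.2 MHz mod fs = 6.8 MHz.
6.8 MHz ≤ fs/2 = 9.9 MHz, appears at 6.8 MHz.
50.4 MHz mod fs = 10.8 MHz.
10.8 MHz > fs/2 = 9.9 MHz, folds to fs − 10.8 MHz = 9 MHz.
24.4 MHz mod fs = 4.6 MHz.
4.6 MHz ≤ fs/2 = 9.9 MHz, appears at 4.6 MHz.
Distinct values: {1.6 MHz, 4.6 MHz, 6.8 MHz, 9 MHz}.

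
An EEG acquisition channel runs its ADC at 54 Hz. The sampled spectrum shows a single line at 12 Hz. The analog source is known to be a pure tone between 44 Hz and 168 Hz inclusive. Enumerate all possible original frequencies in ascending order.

66 Hz, 96 Hz, 120 Hz, 150 Hz

Frequencies that alias to 12 Hz are k·fs ± 12 Hz for integer k ≥ 0.
k=0: 12 Hz.
k=1: 42 Hz, 66 Hz.
k=2: 96 Hz, 120 Hz.
k=3: 150 Hz, 174 Hz.
k=4: 204 Hz, 228 Hz.
Within [44 Hz, 168 Hz]: 66 Hz, 96 Hz, 120 Hz, 150 Hz.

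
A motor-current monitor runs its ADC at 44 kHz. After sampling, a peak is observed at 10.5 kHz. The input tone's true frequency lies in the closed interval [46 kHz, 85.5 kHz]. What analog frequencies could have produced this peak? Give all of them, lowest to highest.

54.5 kHz, 77.5 kHz

Frequencies that alias to 10.5 kHz are k·fs ± 10.5 kHz for integer k ≥ 0.
k=0: 10.5 kHz.
k=1: 33.5 kHz, 54.5 kHz.
k=2: 77.5 kHz, 98.5 kHz.
k=3: 121.5 kHz, 142.5 kHz.
Within [46 kHz, 85.5 kHz]: 54.5 kHz, 77.5 kHz.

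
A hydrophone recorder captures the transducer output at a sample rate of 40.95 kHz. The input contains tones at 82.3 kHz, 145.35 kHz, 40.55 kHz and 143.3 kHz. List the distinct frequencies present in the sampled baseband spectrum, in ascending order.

fs/2 = 20.475 kHz.
82.3 kHz mod fs = 0.4 kHz.
0.4 kHz ≤ fs/2 = 20.475 kHz, appears at 0.4 kHz.
145.35 kHz mod fs = 22.5 kHz.
22.5 kHz > fs/2 = 20.475 kHz, folds to fs − 22.5 kHz = 18.45 kHz.
40.55 kHz > fs/2 = 20.475 kHz, folds to fs − 40.55 kHz = 0.4 kHz.
143.3 kHz mod fs = 20.45 kHz.
20.45 kHz ≤ fs/2 = 20.475 kHz, appears at 20.45 kHz.
Distinct values: {0.4 kHz, 18.45 kHz, 20.45 kHz}.

0.4 kHz, 18.45 kHz, 20.45 kHz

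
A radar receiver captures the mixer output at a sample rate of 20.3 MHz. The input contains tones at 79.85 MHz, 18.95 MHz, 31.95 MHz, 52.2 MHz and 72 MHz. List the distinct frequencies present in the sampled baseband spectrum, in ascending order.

fs/2 = 10.15 MHz.
79.85 MHz mod fs = 18.95 MHz.
18.95 MHz > fs/2 = 10.15 MHz, folds to fs − 18.95 MHz = 1.35 MHz.
18.95 MHz > fs/2 = 10.15 MHz, folds to fs − 18.95 MHz = 1.35 MHz.
31.95 MHz mod fs = 11.65 MHz.
11.65 MHz > fs/2 = 10.15 MHz, folds to fs − 11.65 MHz = 8.65 MHz.
52.2 MHz mod fs = 11.6 MHz.
11.6 MHz > fs/2 = 10.15 MHz, folds to fs − 11.6 MHz = 8.7 MHz.
72 MHz mod fs = 11.1 MHz.
11.1 MHz > fs/2 = 10.15 MHz, folds to fs − 11.1 MHz = 9.2 MHz.
Distinct values: {1.35 MHz, 8.65 MHz, 8.7 MHz, 9.2 MHz}.

1.35 MHz, 8.65 MHz, 8.7 MHz, 9.2 MHz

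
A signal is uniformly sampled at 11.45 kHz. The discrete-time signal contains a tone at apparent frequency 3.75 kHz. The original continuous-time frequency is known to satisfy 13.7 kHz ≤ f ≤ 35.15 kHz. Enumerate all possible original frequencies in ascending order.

Frequencies that alias to 3.75 kHz are k·fs ± 3.75 kHz for integer k ≥ 0.
k=0: 3.75 kHz.
k=1: 7.7 kHz, 15.2 kHz.
k=2: 19.15 kHz, 26.65 kHz.
k=3: 30.6 kHz, 38.1 kHz.
k=4: 42.05 kHz, 49.55 kHz.
Within [13.7 kHz, 35.15 kHz]: 15.2 kHz, 19.15 kHz, 26.65 kHz, 30.6 kHz.

15.2 kHz, 19.15 kHz, 26.65 kHz, 30.6 kHz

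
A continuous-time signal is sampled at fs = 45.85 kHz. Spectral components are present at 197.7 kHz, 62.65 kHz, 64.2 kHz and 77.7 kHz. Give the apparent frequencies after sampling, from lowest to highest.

fs/2 = 22.925 kHz.
197.7 kHz mod fs = 14.3 kHz.
14.3 kHz ≤ fs/2 = 22.925 kHz, appears at 14.3 kHz.
62.65 kHz mod fs = 16.8 kHz.
16.8 kHz ≤ fs/2 = 22.925 kHz, appears at 16.8 kHz.
64.2 kHz mod fs = 18.35 kHz.
18.35 kHz ≤ fs/2 = 22.925 kHz, appears at 18.35 kHz.
77.7 kHz mod fs = 31.85 kHz.
31.85 kHz > fs/2 = 22.925 kHz, folds to fs − 31.85 kHz = 14 kHz.
Distinct values: {14 kHz, 14.3 kHz, 16.8 kHz, 18.35 kHz}.

14 kHz, 14.3 kHz, 16.8 kHz, 18.35 kHz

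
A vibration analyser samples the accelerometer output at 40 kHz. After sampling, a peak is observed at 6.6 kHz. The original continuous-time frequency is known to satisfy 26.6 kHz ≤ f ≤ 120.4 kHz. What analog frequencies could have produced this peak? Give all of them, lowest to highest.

33.4 kHz, 46.6 kHz, 73.4 kHz, 86.6 kHz, 113.4 kHz

Frequencies that alias to 6.6 kHz are k·fs ± 6.6 kHz for integer k ≥ 0.
k=0: 6.6 kHz.
k=1: 33.4 kHz, 46.6 kHz.
k=2: 73.4 kHz, 86.6 kHz.
k=3: 113.4 kHz, 126.6 kHz.
k=4: 153.4 kHz, 166.6 kHz.
Within [26.6 kHz, 120.4 kHz]: 33.4 kHz, 46.6 kHz, 73.4 kHz, 86.6 kHz, 113.4 kHz.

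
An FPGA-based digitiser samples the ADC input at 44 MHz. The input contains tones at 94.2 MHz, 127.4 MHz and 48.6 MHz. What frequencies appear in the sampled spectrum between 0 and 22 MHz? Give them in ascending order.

fs/2 = 22 MHz.
94.2 MHz mod fs = 6.2 MHz.
6.2 MHz ≤ fs/2 = 22 MHz, appears at 6.2 MHz.
127.4 MHz mod fs = 39.4 MHz.
39.4 MHz > fs/2 = 22 MHz, folds to fs − 39.4 MHz = 4.6 MHz.
48.6 MHz mod fs = 4.6 MHz.
4.6 MHz ≤ fs/2 = 22 MHz, appears at 4.6 MHz.
Distinct values: {4.6 MHz, 6.2 MHz}.

4.6 MHz, 6.2 MHz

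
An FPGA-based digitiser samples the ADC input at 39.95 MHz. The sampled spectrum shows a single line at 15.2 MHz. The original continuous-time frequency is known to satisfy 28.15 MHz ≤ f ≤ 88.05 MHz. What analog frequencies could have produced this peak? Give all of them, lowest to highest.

55.15 MHz, 64.7 MHz

Frequencies that alias to 15.2 MHz are k·fs ± 15.2 MHz for integer k ≥ 0.
k=0: 15.2 MHz.
k=1: 24.75 MHz, 55.15 MHz.
k=2: 64.7 MHz, 95.1 MHz.
k=3: 104.65 MHz, 135.05 MHz.
Within [28.15 MHz, 88.05 MHz]: 55.15 MHz, 64.7 MHz.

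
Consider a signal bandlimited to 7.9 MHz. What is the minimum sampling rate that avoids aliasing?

15.8 MHz

Nyquist rate = 2 × 7.9 MHz = 15.8 MHz.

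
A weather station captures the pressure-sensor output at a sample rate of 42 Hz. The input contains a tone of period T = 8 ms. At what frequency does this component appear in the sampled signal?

T = 8 ms → f = 1/T = 125 Hz.
125 Hz mod fs = 41 Hz.
41 Hz > fs/2 = 21 Hz, folds to fs − 41 Hz = 1 Hz.

1 Hz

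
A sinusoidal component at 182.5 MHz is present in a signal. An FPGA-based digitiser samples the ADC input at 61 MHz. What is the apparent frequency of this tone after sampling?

182.5 MHz mod fs = 60.5 MHz.
60.5 MHz > fs/2 = 30.5 MHz, folds to fs − 60.5 MHz = 0.5 MHz.

0.5 MHz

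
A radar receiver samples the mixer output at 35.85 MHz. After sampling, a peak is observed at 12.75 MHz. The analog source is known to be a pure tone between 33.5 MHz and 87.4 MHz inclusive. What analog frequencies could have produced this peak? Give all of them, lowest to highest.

Frequencies that alias to 12.75 MHz are k·fs ± 12.75 MHz for integer k ≥ 0.
k=0: 12.75 MHz.
k=1: 23.1 MHz, 48.6 MHz.
k=2: 58.95 MHz, 84.45 MHz.
k=3: 94.8 MHz, 120.3 MHz.
Within [33.5 MHz, 87.4 MHz]: 48.6 MHz, 58.95 MHz, 84.45 MHz.

48.6 MHz, 58.95 MHz, 84.45 MHz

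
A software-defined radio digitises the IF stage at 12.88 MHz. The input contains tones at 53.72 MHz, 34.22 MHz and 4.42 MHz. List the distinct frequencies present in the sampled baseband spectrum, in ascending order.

fs/2 = 6.44 MHz.
53.72 MHz mod fs = 2.2 MHz.
2.2 MHz ≤ fs/2 = 6.44 MHz, appears at 2.2 MHz.
34.22 MHz mod fs = 8.46 MHz.
8.46 MHz > fs/2 = 6.44 MHz, folds to fs − 8.46 MHz = 4.42 MHz.
4.42 MHz ≤ fs/2 = 6.44 MHz, passes unchanged.
Distinct values: {2.2 MHz, 4.42 MHz}.

2.2 MHz, 4.42 MHz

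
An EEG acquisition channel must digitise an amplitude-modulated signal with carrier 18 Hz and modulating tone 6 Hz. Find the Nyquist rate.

48 Hz

AM sidebands sit at fc ± fm = 12 Hz and 24 Hz.
Highest-frequency component: 24 Hz.
Nyquist rate = 2 × 24 Hz = 48 Hz.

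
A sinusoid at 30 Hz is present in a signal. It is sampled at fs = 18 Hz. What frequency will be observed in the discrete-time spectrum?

6 Hz

30 Hz mod fs = 12 Hz.
12 Hz > fs/2 = 9 Hz, folds to fs − 12 Hz = 6 Hz.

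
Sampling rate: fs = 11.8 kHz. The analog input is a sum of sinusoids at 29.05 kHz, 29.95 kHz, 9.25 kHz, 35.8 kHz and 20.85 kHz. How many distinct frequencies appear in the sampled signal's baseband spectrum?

4

fs/2 = 5.9 kHz.
29.05 kHz mod fs = 5.45 kHz.
5.45 kHz ≤ fs/2 = 5.9 kHz, appears at 5.45 kHz.
29.95 kHz mod fs = 6.35 kHz.
6.35 kHz > fs/2 = 5.9 kHz, folds to fs − 6.35 kHz = 5.45 kHz.
9.25 kHz > fs/2 = 5.9 kHz, folds to fs − 9.25 kHz = 2.55 kHz.
35.8 kHz mod fs = 0.4 kHz.
0.4 kHz ≤ fs/2 = 5.9 kHz, appears at 0.4 kHz.
20.85 kHz mod fs = 9.05 kHz.
9.05 kHz > fs/2 = 5.9 kHz, folds to fs − 9.05 kHz = 2.75 kHz.
Distinct values: {0.4 kHz, 2.55 kHz, 2.75 kHz, 5.45 kHz} → 4.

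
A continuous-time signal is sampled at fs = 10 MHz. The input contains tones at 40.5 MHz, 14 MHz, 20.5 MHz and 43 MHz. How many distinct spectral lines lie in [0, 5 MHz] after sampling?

3

fs/2 = 5 MHz.
40.5 MHz mod fs = 0.5 MHz.
0.5 MHz ≤ fs/2 = 5 MHz, appears at 0.5 MHz.
14 MHz mod fs = 4 MHz.
4 MHz ≤ fs/2 = 5 MHz, appears at 4 MHz.
20.5 MHz mod fs = 0.5 MHz.
0.5 MHz ≤ fs/2 = 5 MHz, appears at 0.5 MHz.
43 MHz mod fs = 3 MHz.
3 MHz ≤ fs/2 = 5 MHz, appears at 3 MHz.
Distinct values: {0.5 MHz, 3 MHz, 4 MHz} → 3.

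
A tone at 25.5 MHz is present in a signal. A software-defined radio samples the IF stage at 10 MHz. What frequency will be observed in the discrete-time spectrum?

4.5 MHz

25.5 MHz mod fs = 5.5 MHz.
5.5 MHz > fs/2 = 5 MHz, folds to fs − 5.5 MHz = 4.5 MHz.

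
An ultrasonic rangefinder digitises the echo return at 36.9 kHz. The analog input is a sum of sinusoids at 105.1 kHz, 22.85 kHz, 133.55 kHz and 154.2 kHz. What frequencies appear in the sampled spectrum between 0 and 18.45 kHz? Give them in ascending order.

5.6 kHz, 6.6 kHz, 14.05 kHz

fs/2 = 18.45 kHz.
105.1 kHz mod fs = 31.3 kHz.
31.3 kHz > fs/2 = 18.45 kHz, folds to fs − 31.3 kHz = 5.6 kHz.
22.85 kHz > fs/2 = 18.45 kHz, folds to fs − 22.85 kHz = 14.05 kHz.
133.55 kHz mod fs = 22.85 kHz.
22.85 kHz > fs/2 = 18.45 kHz, folds to fs − 22.85 kHz = 14.05 kHz.
154.2 kHz mod fs = 6.6 kHz.
6.6 kHz ≤ fs/2 = 18.45 kHz, appears at 6.6 kHz.
Distinct values: {5.6 kHz, 6.6 kHz, 14.05 kHz}.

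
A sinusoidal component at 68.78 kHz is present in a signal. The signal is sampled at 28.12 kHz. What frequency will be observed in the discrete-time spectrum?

68.78 kHz mod fs = 12.54 kHz.
12.54 kHz ≤ fs/2 = 14.06 kHz, appears at 12.54 kHz.

12.54 kHz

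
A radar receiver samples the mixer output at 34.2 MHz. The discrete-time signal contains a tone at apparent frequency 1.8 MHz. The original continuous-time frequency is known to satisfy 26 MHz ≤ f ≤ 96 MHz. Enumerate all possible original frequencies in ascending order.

Frequencies that alias to 1.8 MHz are k·fs ± 1.8 MHz for integer k ≥ 0.
k=0: 1.8 MHz.
k=1: 32.4 MHz, 36 MHz.
k=2: 66.6 MHz, 70.2 MHz.
k=3: 100.8 MHz, 104.4 MHz.
Within [26 MHz, 96 MHz]: 32.4 MHz, 36 MHz, 66.6 MHz, 70.2 MHz.

32.4 MHz, 36 MHz, 66.6 MHz, 70.2 MHz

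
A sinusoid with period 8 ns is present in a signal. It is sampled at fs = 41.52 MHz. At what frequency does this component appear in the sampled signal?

T = 8 ns → f = 1/T = 125 MHz.
125 MHz mod fs = 0.44 MHz.
0.44 MHz ≤ fs/2 = 20.76 MHz, appears at 0.44 MHz.

0.44 MHz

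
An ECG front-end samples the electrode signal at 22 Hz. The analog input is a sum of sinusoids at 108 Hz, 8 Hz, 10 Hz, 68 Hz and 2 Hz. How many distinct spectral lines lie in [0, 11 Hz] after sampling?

3

fs/2 = 11 Hz.
108 Hz mod fs = 20 Hz.
20 Hz > fs/2 = 11 Hz, folds to fs − 20 Hz = 2 Hz.
8 Hz ≤ fs/2 = 11 Hz, passes unchanged.
10 Hz ≤ fs/2 = 11 Hz, passes unchanged.
68 Hz mod fs = 2 Hz.
2 Hz ≤ fs/2 = 11 Hz, appears at 2 Hz.
2 Hz ≤ fs/2 = 11 Hz, passes unchanged.
Distinct values: {2 Hz, 8 Hz, 10 Hz} → 3.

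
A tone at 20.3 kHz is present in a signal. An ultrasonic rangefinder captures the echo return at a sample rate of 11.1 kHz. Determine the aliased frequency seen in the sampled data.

20.3 kHz mod fs = 9.2 kHz.
9.2 kHz > fs/2 = 5.55 kHz, folds to fs − 9.2 kHz = 1.9 kHz.

1.9 kHz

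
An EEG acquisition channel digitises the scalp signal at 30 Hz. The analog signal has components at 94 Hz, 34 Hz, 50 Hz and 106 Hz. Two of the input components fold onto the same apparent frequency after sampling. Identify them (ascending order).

34 Hz, 94 Hz

fs/2 = 15 Hz.
94 Hz mod fs = 4 Hz.
4 Hz ≤ fs/2 = 15 Hz, appears at 4 Hz.
34 Hz mod fs = 4 Hz.
4 Hz ≤ fs/2 = 15 Hz, appears at 4 Hz.
50 Hz mod fs = 20 Hz.
20 Hz > fs/2 = 15 Hz, folds to fs − 20 Hz = 10 Hz.
106 Hz mod fs = 16 Hz.
16 Hz > fs/2 = 15 Hz, folds to fs − 16 Hz = 14 Hz.
34 Hz and 94 Hz both map to 4 Hz.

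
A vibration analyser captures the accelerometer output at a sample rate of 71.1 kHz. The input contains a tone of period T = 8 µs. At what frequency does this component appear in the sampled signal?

T = 8 µs → f = 1/T = 125 kHz.
125 kHz mod fs = 53.9 kHz.
53.9 kHz > fs/2 = 35.55 kHz, folds to fs − 53.9 kHz = 17.2 kHz.

17.2 kHz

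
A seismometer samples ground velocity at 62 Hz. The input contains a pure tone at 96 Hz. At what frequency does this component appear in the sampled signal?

28 Hz

96 Hz mod fs = 34 Hz.
34 Hz > fs/2 = 31 Hz, folds to fs − 34 Hz = 28 Hz.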